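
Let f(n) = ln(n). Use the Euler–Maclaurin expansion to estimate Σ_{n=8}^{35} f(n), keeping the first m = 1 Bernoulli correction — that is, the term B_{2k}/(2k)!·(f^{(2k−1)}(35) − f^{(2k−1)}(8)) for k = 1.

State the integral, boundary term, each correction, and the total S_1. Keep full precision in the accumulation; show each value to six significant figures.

S_1 ≈ 83.6110

∫_8^35 ln(x) dx evaluates to 80.8016.
½[f(8) + f(35)] = ½[2.07944 + 3.55535] = 2.81739.
Integral + boundary = 83.6190.
Correction k=1: B_{2}/2! · (f^{(1)}(35) − f^{(1)}(8)) = 1/12 · (0.0285714 − 0.125000) = -0.00803571.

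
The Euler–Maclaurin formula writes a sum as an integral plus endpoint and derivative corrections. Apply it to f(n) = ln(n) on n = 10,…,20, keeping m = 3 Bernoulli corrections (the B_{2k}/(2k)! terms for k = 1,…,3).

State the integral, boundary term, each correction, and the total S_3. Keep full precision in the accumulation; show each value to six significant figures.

S_3 ≈ 29.5338

The integral term ∫_10^20 ln(x) dx = 26.8888.
Boundary: ½(f(10) + f(20)) = ½(2.30259 + 2.99573) = 2.64916.
Integral + boundary = 29.5380.
Order-1 term: 1/12 · (0.0500000 − 0.100000) = -0.00416667.
Partial sum through k=1: 29.5338.
Order-2 term: −1/720 · (0.000250000 − 0.00200000) = 2.43056e-06.
Partial sum through k=2: 29.5338.
Order-3 term: 1/30240 · (7.50000e-06 − 0.000240000) = -7.68849e-09.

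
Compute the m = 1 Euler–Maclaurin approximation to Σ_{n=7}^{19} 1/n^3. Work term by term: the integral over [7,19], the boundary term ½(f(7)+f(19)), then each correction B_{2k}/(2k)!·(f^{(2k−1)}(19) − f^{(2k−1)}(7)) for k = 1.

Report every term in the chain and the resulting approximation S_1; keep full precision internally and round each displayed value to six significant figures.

S_1 ≈ 0.0104519

∫_7^19 1/x^3 dx evaluates to 0.00881904.
Endpoint term: (f(7) + f(19))/2 = (0.00291545 + 0.000145794)/2 = 0.00153062.
Running total after boundary: 0.0103497.
k=1: B_{2}/(2)! × [f^{(1)}(19) − f^{(1)}(7)] = 1/12 × (-2.30201e-05 − (-0.00124948)) = 0.000102205.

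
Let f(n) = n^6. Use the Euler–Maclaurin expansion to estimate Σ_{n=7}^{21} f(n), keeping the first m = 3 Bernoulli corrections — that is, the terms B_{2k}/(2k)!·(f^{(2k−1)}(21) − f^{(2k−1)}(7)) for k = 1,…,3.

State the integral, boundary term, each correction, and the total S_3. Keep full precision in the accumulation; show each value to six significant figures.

∫_7^21 x^6 dx evaluates to 2.57181e+08.
½[f(7) + f(21)] = ½[117649 + 8.57661e+07] = 4.29419e+07.
So far: 3.00123e+08.
k=1: B_{2}/(2)! × [f^{(1)}(21) − f^{(1)}(7)] = 1/12 × (2.45046e+07 − 100842) = 2.03365e+06.
After k=1: 3.02156e+08.
k=2: B_{4}/(4)! × [f^{(3)}(21) − f^{(3)}(7)] = −1/720 × (1.11132e+06 − 41160.0) = -1486.33.
After k=2: 3.02155e+08.
k=3: B_{6}/(6)! × [f^{(5)}(21) − f^{(5)}(7)] = 1/30240 × (15120.0 − 5040.00) = 0.333333.

S_3 ≈ 3.02155e+08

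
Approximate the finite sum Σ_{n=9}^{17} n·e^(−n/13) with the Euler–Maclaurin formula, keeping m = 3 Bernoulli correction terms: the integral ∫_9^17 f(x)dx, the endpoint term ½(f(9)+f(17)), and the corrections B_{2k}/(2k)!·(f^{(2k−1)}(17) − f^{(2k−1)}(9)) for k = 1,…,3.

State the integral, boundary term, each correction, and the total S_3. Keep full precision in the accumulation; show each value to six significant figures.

S_3 ≈ 42.1781

∫_9^17 x·e^(−x/13) dx evaluates to 37.6472.
Endpoint term: (f(9) + f(17))/2 = (4.50378 + 4.59754)/2 = 4.55066.
Running total after boundary: 42.1978.
k=1: B_{2}/(2)! × [f^{(1)}(17) − f^{(1)}(9)] = 1/12 × (-0.0832134 − 0.153975) = -0.0197657.
Partial sum through k=1: 42.1780.
k=2: B_{4}/(4)! × [f^{(3)}(17) − f^{(3)}(9)] = −1/720 × (0.00270813 − 0.00683323) = 5.72930e-06.
Partial sum through k=2: 42.1781.
k=3: B_{6}/(6)! × [f^{(5)}(17) − f^{(5)}(9)] = 1/30240 × (3.49624e-05 − 7.54755e-05) = -1.33972e-09.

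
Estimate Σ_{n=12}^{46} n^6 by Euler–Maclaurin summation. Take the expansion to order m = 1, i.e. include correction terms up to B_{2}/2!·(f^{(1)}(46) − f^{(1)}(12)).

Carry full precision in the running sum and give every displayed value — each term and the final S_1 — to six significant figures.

The integral term ∫_12^46 x^6 dx = 6.22545e+10.
Endpoint term: (f(12) + f(46))/2 = (2.98598e+06 + 9.47430e+09)/2 = 4.73864e+09.
Running total after boundary: 6.69932e+10.
Order-1 term: 1/12 · (1.23578e+09 − 1.49299e+06) = 1.02857e+08.

S_1 ≈ 6.70960e+10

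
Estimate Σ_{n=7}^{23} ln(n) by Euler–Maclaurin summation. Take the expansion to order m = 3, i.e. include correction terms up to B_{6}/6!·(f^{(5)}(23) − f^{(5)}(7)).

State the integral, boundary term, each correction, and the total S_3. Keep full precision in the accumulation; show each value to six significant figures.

∫_7^23 ln(x) dx evaluates to 42.4950.
Boundary: ½(f(7) + f(23)) = ½(1.94591 + 3.13549) = 2.54070.
Running total after boundary: 45.0357.
Order-1 term: 1/12 · (0.0434783 − 0.142857) = -0.00828157.
Running total after k=1: 45.0274.
Order-2 term: −1/720 · (0.000164379 − 0.00583090) = 7.87017e-06.
Running total after k=2: 45.0274.
Order-3 term: 1/30240 · (3.72883e-06 − 0.00142798) = -4.70981e-08.

S_3 ≈ 45.0274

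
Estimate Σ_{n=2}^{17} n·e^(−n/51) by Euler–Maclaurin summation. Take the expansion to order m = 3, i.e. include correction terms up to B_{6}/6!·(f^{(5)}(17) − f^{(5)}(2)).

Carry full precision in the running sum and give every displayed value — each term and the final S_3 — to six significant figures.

Integral: ∫_2^17 x·e^(−x/51) dx = 114.121.
Endpoint term: (f(2) + f(17))/2 = (1.92309 + 12.1810)/2 = 7.05206.
Integral + boundary = 121.173.
k=1: B_{2}/(2)! × [f^{(1)}(17) − f^{(1)}(2)] = 1/12 × (0.477688 − 0.923836) = -0.0371790.
After k=1: 121.136.
k=2: B_{4}/(4)! × [f^{(3)}(17) − f^{(3)}(2)] = −1/720 × (0.000734621 − 0.00109455) = 4.99900e-07.
After k=2: 121.136.
k=3: B_{6}/(6)! × [f^{(5)}(17) − f^{(5)}(2)] = 1/30240 × (4.94267e-07 − 7.05080e-07) = -6.97135e-12.

S_3 ≈ 121.136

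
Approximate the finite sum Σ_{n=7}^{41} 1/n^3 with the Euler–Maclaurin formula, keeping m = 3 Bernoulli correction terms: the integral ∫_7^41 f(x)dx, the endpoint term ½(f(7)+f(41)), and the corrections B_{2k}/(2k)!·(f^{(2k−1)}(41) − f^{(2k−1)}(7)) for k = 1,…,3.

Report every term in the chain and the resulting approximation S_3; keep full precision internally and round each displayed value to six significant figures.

S_3 ≈ 0.0114750

∫_7^41 1/x^3 dx evaluates to 0.00990664.
Endpoint term: (f(7) + f(41))/2 = (0.00291545 + 1.45094e-05)/2 = 0.00146498.
So far: 0.0113716.
k=1: B_{2}/(2)! × [f^{(1)}(41) − f^{(1)}(7)] = 1/12 × (-1.06166e-06 − (-0.00124948)) = 0.000104035.
After k=1: 0.0114757.
k=2: B_{4}/(4)! × [f^{(3)}(41) − f^{(3)}(7)] = −1/720 × (-1.26313e-08 − (-0.000509992)) = -7.08304e-07.
After k=2: 0.0114749.
k=3: B_{6}/(6)! × [f^{(5)}(41) − f^{(5)}(7)] = 1/30240 × (-3.15595e-10 − (-0.000437136)) = 1.44555e-08.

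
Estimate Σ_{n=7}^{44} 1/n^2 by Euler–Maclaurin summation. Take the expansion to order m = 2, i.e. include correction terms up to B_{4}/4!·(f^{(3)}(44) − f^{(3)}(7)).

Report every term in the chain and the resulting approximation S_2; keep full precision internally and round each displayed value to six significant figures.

S_2 ≈ 0.131074

∫_7^44 1/x^2 dx evaluates to 0.120130.
Endpoint term: (f(7) + f(44))/2 = (0.0204082 + 0.000516529)/2 = 0.0104623.
Running total after boundary: 0.130592.
Order-1 term: 1/12 · (-2.34786e-05 − (-0.00583090)) = 0.000483952.
After k=1: 0.131076.
Order-2 term: −1/720 · (-1.45528e-07 − (-0.00142798)) = -1.98310e-06.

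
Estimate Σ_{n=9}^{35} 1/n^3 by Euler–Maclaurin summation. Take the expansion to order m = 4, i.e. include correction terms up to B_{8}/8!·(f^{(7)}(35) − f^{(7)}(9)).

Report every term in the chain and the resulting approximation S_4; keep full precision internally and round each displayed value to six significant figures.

S_4 ≈ 0.00649999

∫_9^35 1/x^3 dx evaluates to 0.00576468.
Boundary: ½(f(9) + f(35)) = ½(0.00137174 + 2.33236e-05) = 0.000697533.
Running total after boundary: 0.00646221.
Correction k=1: B_{2}/2! · (f^{(1)}(35) − f^{(1)}(9)) = 1/12 · (-1.99917e-06 − (-0.000457247)) = 3.79374e-05.
Running total after k=1: 0.00650015.
Correction k=2: B_{4}/4! · (f^{(3)}(35) − f^{(3)}(9)) = −1/720 · (-3.26395e-08 − (-0.000112901)) = -1.56761e-07.
Running total after k=2: 0.00649999.
Correction k=3: B_{6}/6! · (f^{(5)}(35) − f^{(5)}(9)) = 1/30240 · (-1.11907e-09 − (-5.85410e-05)) = 1.93584e-09.
Running total after k=3: 0.00649999.
Correction k=4: B_{8}/8! · (f^{(7)}(35) − f^{(7)}(9)) = −1/1209600 · (-6.57737e-11 − (-5.20365e-05)) = -4.30195e-11.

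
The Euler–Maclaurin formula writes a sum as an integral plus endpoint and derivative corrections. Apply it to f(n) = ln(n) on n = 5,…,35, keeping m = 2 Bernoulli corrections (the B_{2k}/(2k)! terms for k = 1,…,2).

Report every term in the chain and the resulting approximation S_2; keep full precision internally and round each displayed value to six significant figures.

Integral: ∫_5^35 ln(x) dx = 86.3900.
Endpoint term: (f(5) + f(35))/2 = (1.60944 + 3.55535)/2 = 2.58239.
Integral + boundary = 88.9724.
k=1: B_{2}/(2)! × [f^{(1)}(35) − f^{(1)}(5)] = 1/12 × (0.0285714 − 0.200000) = -0.0142857.
Partial sum through k=1: 88.9581.
k=2: B_{4}/(4)! × [f^{(3)}(35) − f^{(3)}(5)] = −1/720 × (4.66472e-05 − 0.0160000) = 2.21574e-05.

S_2 ≈ 88.9581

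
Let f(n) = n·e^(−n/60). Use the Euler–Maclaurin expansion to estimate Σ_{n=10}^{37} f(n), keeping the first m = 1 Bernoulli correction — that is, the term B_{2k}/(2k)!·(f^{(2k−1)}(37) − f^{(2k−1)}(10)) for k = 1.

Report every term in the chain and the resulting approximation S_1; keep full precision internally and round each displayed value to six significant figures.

S_1 ≈ 428.109

Integral: ∫_10^37 x·e^(−x/60) dx = 413.933.
Boundary: ½(f(10) + f(37)) = ½(8.46482 + 19.9704) = 14.2176.
So far: 428.151.
Correction k=1: B_{2}/2! · (f^{(1)}(37) − f^{(1)}(10)) = 1/12 · (0.206901 − 0.705401) = -0.0415417.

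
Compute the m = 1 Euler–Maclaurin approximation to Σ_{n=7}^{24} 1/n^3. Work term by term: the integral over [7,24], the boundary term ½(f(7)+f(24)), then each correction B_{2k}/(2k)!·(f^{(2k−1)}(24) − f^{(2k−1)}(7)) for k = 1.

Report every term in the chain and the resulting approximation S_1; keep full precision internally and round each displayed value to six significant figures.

S_1 ≈ 0.0109333

Integral: ∫_7^24 1/x^3 dx = 0.00933603.
½[f(7) + f(24)] = ½[0.00291545 + 7.23380e-05] = 0.00149389.
Running total after boundary: 0.0108299.
Correction k=1: B_{2}/2! · (f^{(1)}(24) − f^{(1)}(7)) = 1/12 · (-9.04225e-06 − (-0.00124948)) = 0.000103370.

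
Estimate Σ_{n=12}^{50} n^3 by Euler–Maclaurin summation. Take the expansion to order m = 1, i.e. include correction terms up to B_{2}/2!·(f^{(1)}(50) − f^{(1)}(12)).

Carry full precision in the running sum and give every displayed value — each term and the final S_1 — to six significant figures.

S_1 ≈ 1.62127e+06

Integral: ∫_12^50 x^3 dx = 1.55732e+06.
Endpoint term: (f(12) + f(50))/2 = (1728.00 + 125000)/2 = 63364.0.
Running total after boundary: 1.62068e+06.
Correction k=1: B_{2}/2! · (f^{(1)}(50) − f^{(1)}(12)) = 1/12 · (7500.00 − 432.000) = 589.000.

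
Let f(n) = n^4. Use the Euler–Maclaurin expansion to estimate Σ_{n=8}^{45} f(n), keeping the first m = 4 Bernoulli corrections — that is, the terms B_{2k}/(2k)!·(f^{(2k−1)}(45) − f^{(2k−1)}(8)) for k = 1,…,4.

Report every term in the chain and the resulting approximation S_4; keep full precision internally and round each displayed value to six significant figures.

S_4 ≈ 3.89816e+07

The integral term ∫_8^45 x^4 dx = 3.68991e+07.
Endpoint term: (f(8) + f(45))/2 = (4096.00 + 4.10062e+06)/2 = 2.05236e+06.
Running total after boundary: 3.89514e+07.
k=1: B_{2}/(2)! × [f^{(1)}(45) − f^{(1)}(8)] = 1/12 × (364500 − 2048.00) = 30204.3.
After k=1: 3.89816e+07.
k=2: B_{4}/(4)! × [f^{(3)}(45) − f^{(3)}(8)] = −1/720 × (1080.00 − 192.000) = -1.23333.
After k=2: 3.89816e+07.
k=3: B_{6}/(6)! × [f^{(5)}(45) − f^{(5)}(8)] = 1/30240 × (0.00000 − 0.00000) = 0.00000.
After k=3: 3.89816e+07.
k=4: B_{8}/(8)! × [f^{(7)}(45) − f^{(7)}(8)] = −1/1209600 × (0.00000 − 0.00000) = 0.00000.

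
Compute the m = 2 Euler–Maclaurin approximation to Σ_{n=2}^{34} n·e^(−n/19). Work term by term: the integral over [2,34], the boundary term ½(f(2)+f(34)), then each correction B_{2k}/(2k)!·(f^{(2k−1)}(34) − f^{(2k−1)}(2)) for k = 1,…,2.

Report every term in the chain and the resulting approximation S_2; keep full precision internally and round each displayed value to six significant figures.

S_2 ≈ 194.579

The integral term ∫_2^34 x·e^(−x/19) dx = 190.918.
Boundary: ½(f(2) + f(34)) = ½(1.80018 + 5.67963) = 3.73990.
Running total after boundary: 194.657.
Order-1 term: 1/12 · (-0.131880 − 0.805342) = -0.0781018.
Partial sum through k=1: 194.579.
Order-2 term: −1/720 · (0.000560155 − 0.00721750) = 9.24631e-06.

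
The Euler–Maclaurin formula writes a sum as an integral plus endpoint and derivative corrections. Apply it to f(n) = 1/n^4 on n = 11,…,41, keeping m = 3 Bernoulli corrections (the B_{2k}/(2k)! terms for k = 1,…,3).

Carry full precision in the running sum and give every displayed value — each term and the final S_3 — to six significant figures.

S_3 ≈ 0.000281988

The integral term ∫_11^41 1/x^4 dx = 0.000245602.
Endpoint term: (f(11) + f(41))/2 = (6.83013e-05 + 3.53887e-07)/2 = 3.43276e-05.
Integral + boundary = 0.000279929.
Correction k=1: B_{2}/2! · (f^{(1)}(41) − f^{(1)}(11)) = 1/12 · (-3.45256e-08 − (-2.48369e-05)) = 2.06686e-06.
After k=1: 0.000281996.
Correction k=2: B_{4}/4! · (f^{(3)}(41) − f^{(3)}(11)) = −1/720 · (-6.16161e-10 − (-6.15790e-06)) = -8.55178e-09.
After k=2: 0.000281988.
Correction k=3: B_{6}/6! · (f^{(5)}(41) − f^{(5)}(11)) = 1/30240 · (-2.05265e-11 − (-2.84994e-06)) = 9.42432e-11.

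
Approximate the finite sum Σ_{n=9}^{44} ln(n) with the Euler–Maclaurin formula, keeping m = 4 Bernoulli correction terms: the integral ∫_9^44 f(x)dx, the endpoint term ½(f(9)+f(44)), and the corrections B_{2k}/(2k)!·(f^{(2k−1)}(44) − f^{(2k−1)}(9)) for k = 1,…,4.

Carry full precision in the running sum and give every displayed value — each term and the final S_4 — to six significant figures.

S_4 ≈ 114.713

The integral term ∫_9^44 ln(x) dx = 111.729.
Boundary: ½(f(9) + f(44)) = ½(2.19722 + 3.78419) = 2.99071.
Running total after boundary: 114.720.
Order-1 term: 1/12 · (0.0227273 − 0.111111) = -0.00736532.
Partial sum through k=1: 114.713.
Order-2 term: −1/720 · (2.34786e-05 − 0.00274348) = 3.77779e-06.
Partial sum through k=2: 114.713.
Order-3 term: 1/30240 · (1.45528e-07 − 0.000406442) = -1.34357e-08.
Partial sum through k=3: 114.713.
Order-4 term: −1/1209600 · (2.25509e-09 − 0.000150534) = 1.24448e-10.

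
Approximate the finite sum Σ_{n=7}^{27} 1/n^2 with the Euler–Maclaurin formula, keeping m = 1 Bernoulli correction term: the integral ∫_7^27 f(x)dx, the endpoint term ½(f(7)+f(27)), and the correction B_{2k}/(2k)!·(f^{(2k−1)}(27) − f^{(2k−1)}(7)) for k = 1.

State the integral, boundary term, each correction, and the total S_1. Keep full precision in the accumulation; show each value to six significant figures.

S_1 ≈ 0.117187

Integral: ∫_7^27 1/x^2 dx = 0.105820.
Boundary: ½(f(7) + f(27)) = ½(0.0204082 + 0.00137174) = 0.0108900.
So far: 0.116710.
Order-1 term: 1/12 · (-0.000101611 − (-0.00583090)) = 0.000477441.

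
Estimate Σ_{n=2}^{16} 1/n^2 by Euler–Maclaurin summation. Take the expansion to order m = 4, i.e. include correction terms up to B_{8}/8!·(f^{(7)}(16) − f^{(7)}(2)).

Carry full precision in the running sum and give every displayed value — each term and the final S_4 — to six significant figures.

S_4 ≈ 0.584325

Integral: ∫_2^16 1/x^2 dx = 0.437500.
½[f(2) + f(16)] = ½[0.250000 + 0.00390625] = 0.126953.
So far: 0.564453.
Correction k=1: B_{2}/2! · (f^{(1)}(16) − f^{(1)}(2)) = 1/12 · (-0.000488281 − (-0.250000)) = 0.0207926.
Running total after k=1: 0.585246.
Correction k=2: B_{4}/4! · (f^{(3)}(16) − f^{(3)}(2)) = −1/720 · (-2.28882e-05 − (-0.750000)) = -0.00104163.
Running total after k=2: 0.584204.
Correction k=3: B_{6}/6! · (f^{(5)}(16) − f^{(5)}(2)) = 1/30240 · (-2.68221e-06 − (-5.62500)) = 0.000186012.
Running total after k=3: 0.584390.
Correction k=4: B_{8}/8! · (f^{(7)}(16) − f^{(7)}(2)) = −1/1209600 · (-5.86733e-07 − (-78.7500)) = -6.51042e-05.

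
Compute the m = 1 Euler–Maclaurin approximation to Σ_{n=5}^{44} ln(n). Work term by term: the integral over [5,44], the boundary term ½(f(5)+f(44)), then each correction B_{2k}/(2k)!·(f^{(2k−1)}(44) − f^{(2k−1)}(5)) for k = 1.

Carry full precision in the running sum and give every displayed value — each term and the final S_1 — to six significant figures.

S_1 ≈ 122.139

The integral term ∫_5^44 ln(x) dx = 119.457.
Endpoint term: (f(5) + f(44))/2 = (1.60944 + 3.78419)/2 = 2.69681.
Integral + boundary = 122.154.
Order-1 term: 1/12 · (0.0227273 − 0.200000) = -0.0147727.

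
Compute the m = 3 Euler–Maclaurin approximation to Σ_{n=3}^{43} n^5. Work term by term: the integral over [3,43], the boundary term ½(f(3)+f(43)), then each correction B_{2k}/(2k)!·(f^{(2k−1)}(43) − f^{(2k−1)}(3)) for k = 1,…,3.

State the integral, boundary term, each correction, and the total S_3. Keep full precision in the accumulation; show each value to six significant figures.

S_3 ≈ 1.12849e+09

The integral term ∫_3^43 x^5 dx = 1.05356e+09.
Endpoint term: (f(3) + f(43))/2 = (243.000 + 1.47008e+08)/2 = 7.35043e+07.
Integral + boundary = 1.12706e+09.
Order-1 term: 1/12 · (1.70940e+07 − 405.000) = 1.42447e+06.
Running total after k=1: 1.12849e+09.
Order-2 term: −1/720 · (110940 − 540.000) = -153.333.
Running total after k=2: 1.12849e+09.
Order-3 term: 1/30240 · (120.000 − 120.000) = 0.00000.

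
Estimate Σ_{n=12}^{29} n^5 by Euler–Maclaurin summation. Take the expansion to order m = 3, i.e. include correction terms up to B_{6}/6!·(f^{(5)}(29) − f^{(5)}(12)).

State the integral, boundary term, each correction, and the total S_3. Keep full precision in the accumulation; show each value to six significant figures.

∫_12^29 x^5 dx evaluates to 9.86396e+07.
Endpoint term: (f(12) + f(29))/2 = (248832 + 2.05111e+07)/2 = 1.03800e+07.
Running total after boundary: 1.09020e+08.
k=1: B_{2}/(2)! × [f^{(1)}(29) − f^{(1)}(12)] = 1/12 × (3.53640e+06 − 103680) = 286060.
Running total after k=1: 1.09306e+08.
k=2: B_{4}/(4)! × [f^{(3)}(29) − f^{(3)}(12)] = −1/720 × (50460.0 − 8640.00) = -58.0833.
Running total after k=2: 1.09306e+08.
k=3: B_{6}/(6)! × [f^{(5)}(29) − f^{(5)}(12)] = 1/30240 × (120.000 − 120.000) = 0.00000.

S_3 ≈ 1.09306e+08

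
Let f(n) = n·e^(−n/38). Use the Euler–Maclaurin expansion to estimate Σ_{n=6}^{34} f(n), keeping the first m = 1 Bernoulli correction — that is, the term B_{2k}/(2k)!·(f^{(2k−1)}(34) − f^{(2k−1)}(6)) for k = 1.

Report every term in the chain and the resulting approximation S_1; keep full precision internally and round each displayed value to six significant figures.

The integral term ∫_6^34 x·e^(−x/38) dx = 309.542.
Endpoint term: (f(6) + f(34))/2 = (5.12364 + 13.8963)/2 = 9.50998.
Running total after boundary: 319.052.
Order-1 term: 1/12 · (0.0430226 − 0.719107) = -0.0563404.

S_1 ≈ 318.996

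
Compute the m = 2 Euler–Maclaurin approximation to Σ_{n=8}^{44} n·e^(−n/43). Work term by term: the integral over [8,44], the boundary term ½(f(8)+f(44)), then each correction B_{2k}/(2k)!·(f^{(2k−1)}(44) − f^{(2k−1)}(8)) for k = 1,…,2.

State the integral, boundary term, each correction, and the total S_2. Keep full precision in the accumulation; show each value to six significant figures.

S_2 ≈ 487.276

∫_8^44 x·e^(−x/43) dx evaluates to 476.105.
½[f(8) + f(44)] = ½[6.64188 + 15.8146] = 11.2282.
Running total after boundary: 487.333.
k=1: B_{2}/(2)! × [f^{(1)}(44) − f^{(1)}(8)] = 1/12 × (-0.00835867 − 0.675773) = -0.0570109.
Partial sum through k=1: 487.276.
k=2: B_{4}/(4)! × [f^{(3)}(44) − f^{(3)}(8)] = −1/720 × (0.000384255 − 0.00126352) = 1.22120e-06.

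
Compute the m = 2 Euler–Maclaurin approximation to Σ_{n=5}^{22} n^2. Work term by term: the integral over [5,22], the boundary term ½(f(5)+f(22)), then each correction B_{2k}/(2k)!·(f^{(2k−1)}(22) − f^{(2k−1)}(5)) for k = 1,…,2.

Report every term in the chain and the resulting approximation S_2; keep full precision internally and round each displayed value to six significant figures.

The integral term ∫_5^22 x^2 dx = 3507.67.
Endpoint term: (f(5) + f(22))/2 = (25.0000 + 484.000)/2 = 254.500.
Running total after boundary: 3762.17.
k=1: B_{2}/(2)! × [f^{(1)}(22) − f^{(1)}(5)] = 1/12 × (44.0000 − 10.0000) = 2.83333.
Partial sum through k=1: 3765.00.
k=2: B_{4}/(4)! × [f^{(3)}(22) − f^{(3)}(5)] = −1/720 × (0.00000 − 0.00000) = 0.00000.

S_2 ≈ 3765.00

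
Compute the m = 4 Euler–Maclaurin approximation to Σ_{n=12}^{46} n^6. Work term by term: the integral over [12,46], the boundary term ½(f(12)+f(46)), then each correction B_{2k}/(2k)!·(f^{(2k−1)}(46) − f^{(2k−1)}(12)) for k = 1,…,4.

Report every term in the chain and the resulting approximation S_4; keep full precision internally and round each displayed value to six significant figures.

∫_12^46 x^6 dx evaluates to 6.22545e+10.
Endpoint term: (f(12) + f(46))/2 = (2.98598e+06 + 9.47430e+09)/2 = 4.73864e+09.
So far: 6.69932e+10.
Correction k=1: B_{2}/2! · (f^{(1)}(46) − f^{(1)}(12)) = 1/12 · (1.23578e+09 − 1.49299e+06) = 1.02857e+08.
Running total after k=1: 6.70960e+10.
Correction k=2: B_{4}/4! · (f^{(3)}(46) − f^{(3)}(12)) = −1/720 · (1.16803e+07 − 207360) = -15934.7.
Running total after k=2: 6.70960e+10.
Correction k=3: B_{6}/6! · (f^{(5)}(46) − f^{(5)}(12)) = 1/30240 · (33120.0 − 8640.00) = 0.809524.
Running total after k=3: 6.70960e+10.
Correction k=4: B_{8}/8! · (f^{(7)}(46) − f^{(7)}(12)) = −1/1209600 · (0.00000 − 0.00000) = 0.00000.

S_4 ≈ 6.70960e+10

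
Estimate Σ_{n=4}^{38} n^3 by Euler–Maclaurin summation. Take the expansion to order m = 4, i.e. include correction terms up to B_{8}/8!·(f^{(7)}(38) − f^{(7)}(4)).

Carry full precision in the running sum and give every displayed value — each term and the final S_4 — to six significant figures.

Integral: ∫_4^38 x^3 dx = 521220.
½[f(4) + f(38)] = ½[64.0000 + 54872.0] = 27468.0.
Running total after boundary: 548688.
Order-1 term: 1/12 · (4332.00 − 48.0000) = 357.000.
After k=1: 549045.
Order-2 term: −1/720 · (6.00000 − 6.00000) = 0.00000.
After k=2: 549045.
Order-3 term: 1/30240 · (0.00000 − 0.00000) = 0.00000.
After k=3: 549045.
Order-4 term: −1/1209600 · (0.00000 − 0.00000) = 0.00000.

S_4 ≈ 549045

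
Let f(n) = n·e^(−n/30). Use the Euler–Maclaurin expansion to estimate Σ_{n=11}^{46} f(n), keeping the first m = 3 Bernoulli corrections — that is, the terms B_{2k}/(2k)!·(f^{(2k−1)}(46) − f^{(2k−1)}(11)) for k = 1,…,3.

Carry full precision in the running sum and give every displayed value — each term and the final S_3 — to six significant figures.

S_3 ≈ 369.111

Integral: ∫_11^46 x·e^(−x/30) dx = 360.382.
Boundary: ½(f(11) + f(46)) = ½(7.62345 + 9.92749) = 8.77547.
Running total after boundary: 369.157.
Correction k=1: B_{2}/2! · (f^{(1)}(46) − f^{(1)}(11)) = 1/12 · (-0.115101 − 0.438926) = -0.0461689.
Partial sum through k=1: 369.111.
Correction k=2: B_{4}/4! · (f^{(3)}(46) − f^{(3)}(11)) = −1/720 · (0.000351699 − 0.00202779) = 2.32790e-06.
Partial sum through k=2: 369.111.
Correction k=3: B_{6}/6! · (f^{(5)}(46) − f^{(5)}(11)) = 1/30240 · (9.23653e-07 − 3.96431e-06) = -1.00551e-10.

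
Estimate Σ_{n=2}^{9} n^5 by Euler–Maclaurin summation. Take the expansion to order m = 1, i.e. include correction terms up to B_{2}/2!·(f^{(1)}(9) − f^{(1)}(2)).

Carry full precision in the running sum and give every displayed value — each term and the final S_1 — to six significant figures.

S_1 ≈ 120830

∫_2^9 x^5 dx evaluates to 88562.8.
½[f(2) + f(9)] = ½[32.0000 + 59049.0] = 29540.5.
Running total after boundary: 118103.
k=1: B_{2}/(2)! × [f^{(1)}(9) − f^{(1)}(2)] = 1/12 × (32805.0 − 80.0000) = 2727.08.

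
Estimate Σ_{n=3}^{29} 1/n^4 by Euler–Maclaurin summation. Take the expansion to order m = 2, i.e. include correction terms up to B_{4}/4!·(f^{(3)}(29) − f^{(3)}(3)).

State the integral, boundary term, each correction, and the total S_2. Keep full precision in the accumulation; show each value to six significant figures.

The integral term ∫_3^29 1/x^4 dx = 0.0123320.
Boundary: ½(f(3) + f(29)) = ½(0.0123457 + 1.41387e-06) = 0.00617355.
Running total after boundary: 0.0185056.
k=1: B_{2}/(2)! × [f^{(1)}(29) − f^{(1)}(3)] = 1/12 × (-1.95016e-07 − (-0.0164609)) = 0.00137173.
After k=1: 0.0198773.
k=2: B_{4}/(4)! × [f^{(3)}(29) − f^{(3)}(3)] = −1/720 × (-6.95657e-09 − (-0.0548697)) = -7.62079e-05.

S_2 ≈ 0.0198011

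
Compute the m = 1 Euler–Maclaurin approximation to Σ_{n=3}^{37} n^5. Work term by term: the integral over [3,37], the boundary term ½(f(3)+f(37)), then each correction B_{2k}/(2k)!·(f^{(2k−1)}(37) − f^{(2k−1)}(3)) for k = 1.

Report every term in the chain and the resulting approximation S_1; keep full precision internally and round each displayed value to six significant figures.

S_1 ≈ 4.63074e+08

The integral term ∫_3^37 x^5 dx = 4.27621e+08.
Boundary: ½(f(3) + f(37)) = ½(243.000 + 6.93440e+07) = 3.46721e+07.
Integral + boundary = 4.62293e+08.
k=1: B_{2}/(2)! × [f^{(1)}(37) − f^{(1)}(3)] = 1/12 × (9.37080e+06 − 405.000) = 780867.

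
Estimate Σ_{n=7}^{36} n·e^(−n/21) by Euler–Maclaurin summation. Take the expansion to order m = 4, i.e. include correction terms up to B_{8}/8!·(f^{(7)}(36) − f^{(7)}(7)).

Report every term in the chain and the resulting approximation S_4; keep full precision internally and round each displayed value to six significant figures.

S_4 ≈ 211.449

Integral: ∫_7^36 x·e^(−x/21) dx = 205.750.
½[f(7) + f(36)] = ½[5.01572 + 6.48332] = 5.74952.
Running total after boundary: 211.499.
k=1: B_{2}/(2)! × [f^{(1)}(36) − f^{(1)}(7)] = 1/12 × (-0.128637 − 0.477688) = -0.0505271.
Running total after k=1: 211.449.
k=2: B_{4}/(4)! × [f^{(3)}(36) − f^{(3)}(7)] = −1/720 × (0.000525050 − 0.00433277) = 5.28849e-06.
Running total after k=2: 211.449.
k=3: B_{6}/(6)! × [f^{(5)}(36) − f^{(5)}(7)] = 1/30240 × (3.04262e-06 − 1.71935e-05) = -4.67953e-10.
Running total after k=3: 211.449.
k=4: B_{8}/(8)! × [f^{(7)}(36) − f^{(7)}(7)] = −1/1209600 × (1.10990e-08 − 5.56965e-08) = 3.68697e-14.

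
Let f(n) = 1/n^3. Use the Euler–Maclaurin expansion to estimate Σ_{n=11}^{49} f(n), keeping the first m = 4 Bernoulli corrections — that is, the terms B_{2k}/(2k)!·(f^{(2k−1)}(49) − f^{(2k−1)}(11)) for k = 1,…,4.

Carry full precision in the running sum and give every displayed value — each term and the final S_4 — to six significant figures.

S_4 ≈ 0.00432088

∫_11^49 1/x^3 dx evaluates to 0.00392398.
Boundary: ½(f(11) + f(49)) = ½(0.000751315 + 8.49986e-06) = 0.000379907.
Integral + boundary = 0.00430389.
k=1: B_{2}/(2)! × [f^{(1)}(49) − f^{(1)}(11)] = 1/12 × (-5.20400e-07 − (-0.000204904)) = 1.70320e-05.
Running total after k=1: 0.00432092.
k=2: B_{4}/(4)! × [f^{(3)}(49) − f^{(3)}(11)] = −1/720 × (-4.33486e-09 − (-3.38684e-05)) = -4.70335e-08.
Running total after k=2: 0.00432088.
k=3: B_{6}/(6)! × [f^{(5)}(49) − f^{(5)}(11)] = 1/30240 × (-7.58284e-11 − (-1.17560e-05)) = 3.88754e-10.
Running total after k=3: 0.00432088.
k=4: B_{8}/(8)! × [f^{(7)}(49) − f^{(7)}(11)] = −1/1209600 × (-2.27390e-12 − (-6.99530e-06)) = -5.78315e-12.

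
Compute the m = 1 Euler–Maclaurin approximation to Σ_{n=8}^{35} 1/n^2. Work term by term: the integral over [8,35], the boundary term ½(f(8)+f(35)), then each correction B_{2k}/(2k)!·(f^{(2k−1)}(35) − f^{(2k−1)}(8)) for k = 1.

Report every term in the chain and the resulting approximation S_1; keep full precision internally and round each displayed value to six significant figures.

S_1 ≈ 0.104971

Integral: ∫_8^35 1/x^2 dx = 0.0964286.
Boundary: ½(f(8) + f(35)) = ½(0.0156250 + 0.000816327) = 0.00822066.
So far: 0.104649.
Order-1 term: 1/12 · (-4.66472e-05 − (-0.00390625)) = 0.000321634.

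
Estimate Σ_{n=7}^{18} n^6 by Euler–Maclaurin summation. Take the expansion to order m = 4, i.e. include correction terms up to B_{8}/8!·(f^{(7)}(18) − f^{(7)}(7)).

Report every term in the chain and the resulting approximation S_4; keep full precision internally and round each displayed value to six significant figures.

S_4 ≈ 1.05343e+08

The integral term ∫_7^18 x^6 dx = 8.73424e+07.
Endpoint term: (f(7) + f(18))/2 = (117649 + 3.40122e+07)/2 = 1.70649e+07.
Running total after boundary: 1.04407e+08.
Order-1 term: 1/12 · (1.13374e+07 − 100842) = 936380.
After k=1: 1.05344e+08.
Order-2 term: −1/720 · (699840 − 41160.0) = -914.833.
After k=2: 1.05343e+08.
Order-3 term: 1/30240 · (12960.0 − 5040.00) = 0.261905.
After k=3: 1.05343e+08.
Order-4 term: −1/1209600 · (0.00000 − 0.00000) = 0.00000.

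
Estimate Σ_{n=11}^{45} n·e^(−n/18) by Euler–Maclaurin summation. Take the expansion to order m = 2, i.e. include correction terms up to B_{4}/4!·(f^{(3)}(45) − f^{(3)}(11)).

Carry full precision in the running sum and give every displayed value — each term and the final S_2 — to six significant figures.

The integral term ∫_11^45 x·e^(−x/18) dx = 190.230.
Boundary: ½(f(11) + f(45)) = ½(5.97022 + 3.69382) = 4.83202.
So far: 195.062.
Order-1 term: 1/12 · (-0.123127 − 0.211068) = -0.0278497.
Running total after k=1: 195.034.
Order-2 term: −1/720 · (0.000126674 − 0.00400174) = 5.38203e-06.

S_2 ≈ 195.034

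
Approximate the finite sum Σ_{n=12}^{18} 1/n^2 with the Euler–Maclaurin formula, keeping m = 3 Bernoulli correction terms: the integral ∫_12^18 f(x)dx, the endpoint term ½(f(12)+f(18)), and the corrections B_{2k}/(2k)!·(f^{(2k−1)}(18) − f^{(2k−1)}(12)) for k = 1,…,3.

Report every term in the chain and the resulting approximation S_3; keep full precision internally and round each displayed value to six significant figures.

Integral: ∫_12^18 1/x^2 dx = 0.0277778.
Boundary: ½(f(12) + f(18)) = ½(0.00694444 + 0.00308642) = 0.00501543.
Running total after boundary: 0.0327932.
k=1: B_{2}/(2)! × [f^{(1)}(18) − f^{(1)}(12)] = 1/12 × (-0.000342936 − (-0.00115741)) = 6.78727e-05.
After k=1: 0.0328611.
k=2: B_{4}/(4)! × [f^{(3)}(18) − f^{(3)}(12)] = −1/720 × (-1.27013e-05 − (-9.64506e-05)) = -1.16318e-07.
After k=2: 0.0328610.
k=3: B_{6}/(6)! × [f^{(5)}(18) − f^{(5)}(12)] = 1/30240 × (-1.17605e-06 − (-2.00939e-05)) = 6.25590e-10.

S_3 ≈ 0.0328610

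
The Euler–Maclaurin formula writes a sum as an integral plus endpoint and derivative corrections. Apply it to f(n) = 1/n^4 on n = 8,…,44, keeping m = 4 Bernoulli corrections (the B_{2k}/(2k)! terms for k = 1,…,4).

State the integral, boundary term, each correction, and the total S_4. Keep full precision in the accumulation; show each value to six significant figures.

The integral term ∫_8^44 1/x^4 dx = 0.000647129.
½[f(8) + f(44)] = ½[0.000244141 + 2.66802e-07] = 0.000122204.
So far: 0.000769332.
k=1: B_{2}/(2)! × [f^{(1)}(44) − f^{(1)}(8)] = 1/12 × (-2.42547e-08 − (-0.000122070)) = 1.01705e-05.
After k=1: 0.000779503.
k=2: B_{4}/(4)! × [f^{(3)}(44) − f^{(3)}(8)] = −1/720 × (-3.75848e-10 − (-5.72205e-05)) = -7.94723e-08.
After k=2: 0.000779423.
k=3: B_{6}/(6)! × [f^{(5)}(44) − f^{(5)}(8)] = 1/30240 × (-1.08716e-11 − (-5.00679e-05)) = 1.65568e-09.
After k=3: 0.000779425.
k=4: B_{8}/(8)! × [f^{(7)}(44) − f^{(7)}(8)] = −1/1209600 × (-5.05397e-13 − (-7.04080e-05)) = -5.82077e-11.

S_4 ≈ 0.000779425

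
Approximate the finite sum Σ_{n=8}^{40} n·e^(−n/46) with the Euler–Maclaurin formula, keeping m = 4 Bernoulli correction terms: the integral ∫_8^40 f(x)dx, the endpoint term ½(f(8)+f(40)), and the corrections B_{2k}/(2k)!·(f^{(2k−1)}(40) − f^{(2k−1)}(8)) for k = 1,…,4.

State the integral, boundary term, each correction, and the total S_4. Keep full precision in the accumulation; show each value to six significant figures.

Integral: ∫_8^40 x·e^(−x/46) dx = 429.386.
½[f(8) + f(40)] = ½[6.72296 + 16.7653] = 11.7442.
Running total after boundary: 441.130.
Correction k=1: B_{2}/2! · (f^{(1)}(40) − f^{(1)}(8)) = 1/12 · (0.0546696 − 0.694219) = -0.0532958.
Running total after k=1: 441.077.
Correction k=2: B_{4}/4! · (f^{(3)}(40) − f^{(3)}(8)) = −1/720 · (0.000421993 − 0.00112238) = 9.72761e-07.
Running total after k=2: 441.077.
Correction k=3: B_{6}/6! · (f^{(5)}(40) − f^{(5)}(8)) = 1/30240 · (3.86649e-07 − 9.05804e-07) = -1.71678e-11.
Running total after k=3: 441.077.
Correction k=4: B_{8}/8! · (f^{(7)}(40) − f^{(7)}(8)) = −1/1209600 · (2.71205e-10 − 6.05474e-10) = 2.76347e-16.

S_4 ≈ 441.077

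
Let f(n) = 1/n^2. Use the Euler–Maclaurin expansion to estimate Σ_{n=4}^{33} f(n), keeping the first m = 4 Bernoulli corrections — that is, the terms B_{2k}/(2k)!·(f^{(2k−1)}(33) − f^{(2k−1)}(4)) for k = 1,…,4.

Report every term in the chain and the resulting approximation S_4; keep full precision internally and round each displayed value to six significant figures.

S_4 ≈ 0.253974

The integral term ∫_4^33 1/x^2 dx = 0.219697.
Boundary: ½(f(4) + f(33)) = ½(0.0625000 + 0.000918274) = 0.0317091.
So far: 0.251406.
k=1: B_{2}/(2)! × [f^{(1)}(33) − f^{(1)}(4)] = 1/12 × (-5.56529e-05 − (-0.0312500)) = 0.00259953.
Partial sum through k=1: 0.254006.
k=2: B_{4}/(4)! × [f^{(3)}(33) − f^{(3)}(4)] = −1/720 × (-6.13256e-07 − (-0.0234375)) = -3.25512e-05.
Partial sum through k=2: 0.253973.
k=3: B_{6}/(6)! × [f^{(5)}(33) − f^{(5)}(4)] = 1/30240 × (-1.68941e-08 − (-0.0439453)) = 1.45322e-06.
Partial sum through k=3: 0.253975.
k=4: B_{8}/(8)! × [f^{(7)}(33) − f^{(7)}(4)] = −1/1209600 × (-8.68750e-10 − (-0.153809)) = -1.27157e-07.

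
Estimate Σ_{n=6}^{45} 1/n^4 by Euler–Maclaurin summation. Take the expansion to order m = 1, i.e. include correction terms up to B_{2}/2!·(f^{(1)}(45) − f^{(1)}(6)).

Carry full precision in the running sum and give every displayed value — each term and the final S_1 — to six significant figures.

S_1 ≈ 0.00196834

Integral: ∫_6^45 1/x^4 dx = 0.00153955.
½[f(6) + f(45)] = ½[0.000771605 + 2.43865e-07] = 0.000385924.
Running total after boundary: 0.00192548.
k=1: B_{2}/(2)! × [f^{(1)}(45) − f^{(1)}(6)] = 1/12 × (-2.16769e-08 − (-0.000514403)) = 4.28651e-05.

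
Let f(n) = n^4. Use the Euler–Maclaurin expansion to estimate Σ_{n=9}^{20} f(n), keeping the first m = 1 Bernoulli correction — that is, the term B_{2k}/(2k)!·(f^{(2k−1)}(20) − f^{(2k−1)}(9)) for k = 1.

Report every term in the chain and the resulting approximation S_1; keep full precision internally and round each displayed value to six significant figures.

S_1 ≈ 713894

The integral term ∫_9^20 x^4 dx = 628190.
½[f(9) + f(20)] = ½[6561.00 + 160000] = 83280.5.
So far: 711471.
Order-1 term: 1/12 · (32000.0 − 2916.00) = 2423.67.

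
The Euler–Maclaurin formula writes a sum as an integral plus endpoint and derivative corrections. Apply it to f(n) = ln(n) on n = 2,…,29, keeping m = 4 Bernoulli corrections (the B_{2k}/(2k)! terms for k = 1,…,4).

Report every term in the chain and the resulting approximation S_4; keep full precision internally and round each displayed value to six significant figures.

S_4 ≈ 71.2570

Integral: ∫_2^29 ln(x) dx = 69.2653.
Endpoint term: (f(2) + f(29))/2 = (0.693147 + 3.36730)/2 = 2.03022.
So far: 71.2955.
Correction k=1: B_{2}/2! · (f^{(1)}(29) − f^{(1)}(2)) = 1/12 · (0.0344828 − 0.500000) = -0.0387931.
Running total after k=1: 71.2567.
Correction k=2: B_{4}/4! · (f^{(3)}(29) − f^{(3)}(2)) = −1/720 · (8.20042e-05 − 0.250000) = 0.000347108.
Running total after k=2: 71.2571.
Correction k=3: B_{6}/6! · (f^{(5)}(29) − f^{(5)}(2)) = 1/30240 · (1.17010e-06 − 0.750000) = -2.48015e-05.
Running total after k=3: 71.2570.
Correction k=4: B_{8}/8! · (f^{(7)}(29) − f^{(7)}(2)) = −1/1209600 · (4.17394e-08 − 5.62500) = 4.65030e-06.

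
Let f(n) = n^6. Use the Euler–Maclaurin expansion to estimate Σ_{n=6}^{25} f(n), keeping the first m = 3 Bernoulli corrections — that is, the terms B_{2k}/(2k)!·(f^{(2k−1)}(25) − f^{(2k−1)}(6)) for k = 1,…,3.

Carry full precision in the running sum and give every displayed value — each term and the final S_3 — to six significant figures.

S_3 ≈ 9.98861e+08

The integral term ∫_6^25 x^6 dx = 8.71891e+08.
Boundary: ½(f(6) + f(25)) = ½(46656.0 + 2.44141e+08) = 1.22094e+08.
So far: 9.93984e+08.
Order-1 term: 1/12 · (5.85938e+07 − 46656.0) = 4.87892e+06.
After k=1: 9.98863e+08.
Order-2 term: −1/720 · (1.87500e+06 − 25920.0) = -2568.17.
After k=2: 9.98861e+08.
Order-3 term: 1/30240 · (18000.0 − 4320.00) = 0.452381.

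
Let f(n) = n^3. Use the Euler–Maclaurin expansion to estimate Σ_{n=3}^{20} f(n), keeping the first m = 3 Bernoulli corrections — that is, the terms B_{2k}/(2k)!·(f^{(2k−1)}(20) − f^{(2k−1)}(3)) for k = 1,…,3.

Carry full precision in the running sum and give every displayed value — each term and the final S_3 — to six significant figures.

S_3 ≈ 44091.0

The integral term ∫_3^20 x^3 dx = 39979.8.
Endpoint term: (f(3) + f(20))/2 = (27.0000 + 8000.00)/2 = 4013.50.
So far: 43993.2.
Correction k=1: B_{2}/2! · (f^{(1)}(20) − f^{(1)}(3)) = 1/12 · (1200.00 − 27.0000) = 97.7500.
After k=1: 44091.0.
Correction k=2: B_{4}/4! · (f^{(3)}(20) − f^{(3)}(3)) = −1/720 · (6.00000 − 6.00000) = 0.00000.
After k=2: 44091.0.
Correction k=3: B_{6}/6! · (f^{(5)}(20) − f^{(5)}(3)) = 1/30240 · (0.00000 − 0.00000) = 0.00000.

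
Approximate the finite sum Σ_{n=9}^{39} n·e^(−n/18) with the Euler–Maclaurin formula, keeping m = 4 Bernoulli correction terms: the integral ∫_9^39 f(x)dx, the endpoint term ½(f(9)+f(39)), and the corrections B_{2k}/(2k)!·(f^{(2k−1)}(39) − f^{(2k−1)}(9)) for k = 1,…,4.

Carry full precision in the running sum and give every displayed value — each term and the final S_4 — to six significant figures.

S_4 ≈ 182.163

The integral term ∫_9^39 x·e^(−x/18) dx = 177.237.
Endpoint term: (f(9) + f(39))/2 = (5.45878 + 4.46779)/2 = 4.96329.
So far: 182.200.
k=1: B_{2}/(2)! × [f^{(1)}(39) − f^{(1)}(9)] = 1/12 × (-0.133652 − 0.303265) = -0.0364098.
Running total after k=1: 182.163.
k=2: B_{4}/(4)! × [f^{(3)}(39) − f^{(3)}(9)] = −1/720 × (0.000294647 − 0.00468002) = 6.09080e-06.
Running total after k=2: 182.163.
k=3: B_{6}/(6)! × [f^{(5)}(39) − f^{(5)}(9)] = 1/30240 × (3.09198e-06 − 2.60001e-05) = -7.57544e-10.
Running total after k=3: 182.163.
k=4: B_{8}/(8)! × [f^{(7)}(39) − f^{(7)}(9)] = −1/1209600 × (1.62795e-08 − 1.15913e-07) = 8.23688e-14.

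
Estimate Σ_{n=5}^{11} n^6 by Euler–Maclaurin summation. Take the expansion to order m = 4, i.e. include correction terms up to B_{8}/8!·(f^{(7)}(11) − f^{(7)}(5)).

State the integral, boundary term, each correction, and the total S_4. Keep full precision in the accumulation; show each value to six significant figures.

S_4 ≈ 3.74508e+06

Integral: ∫_5^11 x^6 dx = 2.77272e+06.
½[f(5) + f(11)] = ½[15625.0 + 1.77156e+06] = 893593.
So far: 3.66631e+06.
Correction k=1: B_{2}/2! · (f^{(1)}(11) − f^{(1)}(5)) = 1/12 · (966306 − 18750.0) = 78963.0.
Running total after k=1: 3.74528e+06.
Correction k=2: B_{4}/4! · (f^{(3)}(11) − f^{(3)}(5)) = −1/720 · (159720 − 15000.0) = -201.000.
Running total after k=2: 3.74508e+06.
Correction k=3: B_{6}/6! · (f^{(5)}(11) − f^{(5)}(5)) = 1/30240 · (7920.00 − 3600.00) = 0.142857.
Running total after k=3: 3.74508e+06.
Correction k=4: B_{8}/8! · (f^{(7)}(11) − f^{(7)}(5)) = −1/1209600 · (0.00000 − 0.00000) = 0.00000.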